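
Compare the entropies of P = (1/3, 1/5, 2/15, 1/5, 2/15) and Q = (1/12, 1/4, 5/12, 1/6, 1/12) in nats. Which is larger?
P

Computing entropies in nats:
H(P) = 1.5473
H(Q) = 1.4241

Distribution P has higher entropy.

Intuition: The distribution closer to uniform (more spread out) has higher entropy.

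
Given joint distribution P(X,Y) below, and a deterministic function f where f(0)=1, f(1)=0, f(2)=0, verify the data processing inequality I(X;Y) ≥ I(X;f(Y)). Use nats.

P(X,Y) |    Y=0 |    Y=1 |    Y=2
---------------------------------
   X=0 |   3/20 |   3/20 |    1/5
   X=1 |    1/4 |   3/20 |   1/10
I(X;Y) = 0.0296, I(X;f(Y)) = 0.0210, inequality holds: 0.0296 ≥ 0.0210

Data Processing Inequality: For any Markov chain X → Y → Z, we have I(X;Y) ≥ I(X;Z).

Here Z = f(Y) is a deterministic function of Y, forming X → Y → Z.

Original I(X;Y) = 0.0296 nats

After applying f:
P(X,Z) where Z=f(Y):
- P(X,Z=0) = P(X,Y=1) + P(X,Y=2)
- P(X,Z=1) = P(X,Y=0)

I(X;Z) = I(X;f(Y)) = 0.0210 nats

Verification: 0.0296 ≥ 0.0210 ✓

Information cannot be created by processing; the function f can only lose information about X.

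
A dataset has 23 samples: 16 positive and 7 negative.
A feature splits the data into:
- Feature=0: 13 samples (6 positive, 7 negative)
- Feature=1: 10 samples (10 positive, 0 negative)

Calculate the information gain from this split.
0.3237 bits

Information Gain = H(Y) - H(Y|Feature)

Before split:
P(positive) = 16/23 = 0.6957
H(Y) = 0.8865 bits

After split:
Feature=0: H = 0.9957 bits (weight = 13/23)
Feature=1: H = 0.0000 bits (weight = 10/23)
H(Y|Feature) = (13/23)×0.9957 + (10/23)×0.0000 = 0.5628 bits

Information Gain = 0.8865 - 0.5628 = 0.3237 bits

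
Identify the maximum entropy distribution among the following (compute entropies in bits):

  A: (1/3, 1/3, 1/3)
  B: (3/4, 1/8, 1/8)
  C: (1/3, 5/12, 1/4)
A

For a discrete distribution over n outcomes, entropy is maximized by the uniform distribution.

Computing entropies:
H(A) = 1.5850 bits
H(B) = 1.0613 bits
H(C) = 1.5546 bits

The uniform distribution (where all probabilities equal 1/3) achieves the maximum entropy of log_2(3) = 1.5850 bits.

Distribution A has the highest entropy.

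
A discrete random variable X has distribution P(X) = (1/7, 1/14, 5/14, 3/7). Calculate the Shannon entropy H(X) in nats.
1.1973 nats

Shannon entropy is H(X) = -Σ p(x) log p(x).

For P = (1/7, 1/14, 5/14, 3/7):
H = -1/7 × log_e(1/7) -1/14 × log_e(1/14) -5/14 × log_e(5/14) -3/7 × log_e(3/7)
H = 1.1973 nats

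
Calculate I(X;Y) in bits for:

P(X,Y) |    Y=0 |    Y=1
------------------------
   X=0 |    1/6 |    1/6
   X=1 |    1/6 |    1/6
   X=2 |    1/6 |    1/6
0.0000 bits

Mutual information: I(X;Y) = H(X) + H(Y) - H(X,Y)

Marginals:
P(X) = (1/3, 1/3, 1/3), H(X) = 1.5850 bits
P(Y) = (1/2, 1/2), H(Y) = 1.0000 bits

Joint entropy: H(X,Y) = 2.5850 bits

I(X;Y) = 1.5850 + 1.0000 - 2.5850 = 0.0000 bits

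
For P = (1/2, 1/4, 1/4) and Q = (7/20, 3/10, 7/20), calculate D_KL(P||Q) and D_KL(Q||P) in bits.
D_KL(P||Q) = 0.0702, D_KL(Q||P) = 0.0687

KL divergence is not symmetric: D_KL(P||Q) ≠ D_KL(Q||P) in general.

D_KL(P||Q) = 0.0702 bits
D_KL(Q||P) = 0.0687 bits

No, they are not equal!

This asymmetry is why KL divergence is not a true distance metric.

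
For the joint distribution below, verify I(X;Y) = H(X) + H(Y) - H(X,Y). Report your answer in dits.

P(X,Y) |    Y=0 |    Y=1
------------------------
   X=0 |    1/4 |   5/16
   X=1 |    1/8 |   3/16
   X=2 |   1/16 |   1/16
I(X;Y) = 0.0008 dits

Mutual information has multiple equivalent forms:
- I(X;Y) = H(X) - H(X|Y)
- I(X;Y) = H(Y) - H(Y|X)
- I(X;Y) = H(X) + H(Y) - H(X,Y)

Computing all quantities:
H(X) = 0.4113, H(Y) = 0.2976, H(X,Y) = 0.7081
H(X|Y) = 0.4105, H(Y|X) = 0.2968

Verification:
H(X) - H(X|Y) = 0.4113 - 0.4105 = 0.0008
H(Y) - H(Y|X) = 0.2976 - 0.2968 = 0.0008
H(X) + H(Y) - H(X,Y) = 0.4113 + 0.2976 - 0.7081 = 0.0008

All forms give I(X;Y) = 0.0008 dits. ✓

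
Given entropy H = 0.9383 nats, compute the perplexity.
2.5556

Perplexity is e^H (or exp(H) for natural log).

H = 0.9383 nats
Perplexity = e^0.9383 = 2.5556

Interpretation: The model's uncertainty is equivalent to choosing uniformly among 2.6 options.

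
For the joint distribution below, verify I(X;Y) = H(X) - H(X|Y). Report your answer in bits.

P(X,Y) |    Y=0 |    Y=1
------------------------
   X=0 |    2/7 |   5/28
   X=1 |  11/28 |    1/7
I(X;Y) = 0.0114 bits

Mutual information has multiple equivalent forms:
- I(X;Y) = H(X) - H(X|Y)
- I(X;Y) = H(Y) - H(Y|X)
- I(X;Y) = H(X) + H(Y) - H(X,Y)

Computing all quantities:
H(X) = 0.9963, H(Y) = 0.9059, H(X,Y) = 1.8908
H(X|Y) = 0.9849, H(Y|X) = 0.8945

Verification:
H(X) - H(X|Y) = 0.9963 - 0.9849 = 0.0114
H(Y) - H(Y|X) = 0.9059 - 0.8945 = 0.0114
H(X) + H(Y) - H(X,Y) = 0.9963 + 0.9059 - 1.8908 = 0.0114

All forms give I(X;Y) = 0.0114 bits. ✓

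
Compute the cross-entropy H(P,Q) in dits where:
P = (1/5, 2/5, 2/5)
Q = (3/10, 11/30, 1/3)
0.4697 dits

Cross-entropy: H(P,Q) = -Σ p(x) log q(x)

Alternatively: H(P,Q) = H(P) + D_KL(P||Q)
H(P) = 0.4581 dits
D_KL(P||Q) = 0.0116 dits

H(P,Q) = 0.4581 + 0.0116 = 0.4697 dits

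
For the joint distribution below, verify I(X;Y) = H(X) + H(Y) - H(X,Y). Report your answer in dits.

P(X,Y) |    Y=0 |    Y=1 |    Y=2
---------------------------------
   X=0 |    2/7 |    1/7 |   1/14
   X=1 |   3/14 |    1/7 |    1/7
I(X;Y) = 0.0075 dits

Mutual information has multiple equivalent forms:
- I(X;Y) = H(X) - H(X|Y)
- I(X;Y) = H(Y) - H(Y|X)
- I(X;Y) = H(X) + H(Y) - H(X,Y)

Computing all quantities:
H(X) = 0.3010, H(Y) = 0.4493, H(X,Y) = 0.7429
H(X|Y) = 0.2935, H(Y|X) = 0.4418

Verification:
H(X) - H(X|Y) = 0.3010 - 0.2935 = 0.0075
H(Y) - H(Y|X) = 0.4493 - 0.4418 = 0.0075
H(X) + H(Y) - H(X,Y) = 0.3010 + 0.4493 - 0.7429 = 0.0075

All forms give I(X;Y) = 0.0075 dits. ✓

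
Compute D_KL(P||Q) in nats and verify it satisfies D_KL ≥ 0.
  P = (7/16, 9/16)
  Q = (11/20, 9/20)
0.0254 nats

KL divergence satisfies the Gibbs inequality: D_KL(P||Q) ≥ 0 for all distributions P, Q.

D_KL(P||Q) = Σ p(x) log(p(x)/q(x))
Term by term:
  x=0: 7/16 × log_e[(7/16)/(11/20)] = -0.1001
  x=1: 9/16 × log_e[(9/16)/(9/20)] = 0.1255
D_KL(P||Q) = 0.0254 nats

D_KL(P||Q) = 0.0254 ≥ 0 ✓

This non-negativity is a fundamental property: relative entropy cannot be negative because it measures how different Q is from P.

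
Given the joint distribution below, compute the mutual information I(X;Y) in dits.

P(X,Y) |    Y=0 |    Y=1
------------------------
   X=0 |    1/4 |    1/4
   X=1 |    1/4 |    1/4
0.0000 dits

Mutual information: I(X;Y) = H(X) + H(Y) - H(X,Y)

Marginals:
P(X) = (1/2, 1/2), H(X) = 0.3010 dits
P(Y) = (1/2, 1/2), H(Y) = 0.3010 dits

Joint entropy: H(X,Y) = 0.6021 dits

I(X;Y) = 0.3010 + 0.3010 - 0.6021 = 0.0000 dits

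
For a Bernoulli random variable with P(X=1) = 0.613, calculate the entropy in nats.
0.6674 nats

The binary entropy function is:
H(p) = -p log(p) - (1-p) log(1-p)

H(0.613) = -0.613 × log_e(0.613) - 0.387 × log_e(0.387)
H(0.613) = 0.6674 nats

Note: Binary entropy is maximized at p=0.5 (H=1 bit) and minimized at p=0 or p=1 (H=0).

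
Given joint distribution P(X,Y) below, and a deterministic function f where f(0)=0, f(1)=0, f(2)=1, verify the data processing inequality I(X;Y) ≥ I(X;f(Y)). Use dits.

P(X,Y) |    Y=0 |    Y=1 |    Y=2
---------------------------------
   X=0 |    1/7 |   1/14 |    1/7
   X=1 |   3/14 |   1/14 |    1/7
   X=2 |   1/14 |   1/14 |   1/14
I(X;Y) = 0.0066, I(X;f(Y)) = 0.0010, inequality holds: 0.0066 ≥ 0.0010

Data Processing Inequality: For any Markov chain X → Y → Z, we have I(X;Y) ≥ I(X;Z).

Here Z = f(Y) is a deterministic function of Y, forming X → Y → Z.

Original I(X;Y) = 0.0066 dits

After applying f:
P(X,Z) where Z=f(Y):
- P(X,Z=0) = P(X,Y=0) + P(X,Y=1)
- P(X,Z=1) = P(X,Y=2)

I(X;Z) = I(X;f(Y)) = 0.0010 dits

Verification: 0.0066 ≥ 0.0010 ✓

Information cannot be created by processing; the function f can only lose information about X.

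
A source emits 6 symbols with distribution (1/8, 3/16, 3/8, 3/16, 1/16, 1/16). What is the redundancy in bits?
0.2737 bits

Redundancy measures how far a source is from maximum entropy:
R = H_max - H(X)

Maximum entropy for 6 symbols: H_max = log_2(6) = 2.5850 bits
Actual entropy: H(X) = 2.3113 bits
Redundancy: R = 2.5850 - 2.3113 = 0.2737 bits

This redundancy represents potential for compression: the source could be compressed by 0.2737 bits per symbol.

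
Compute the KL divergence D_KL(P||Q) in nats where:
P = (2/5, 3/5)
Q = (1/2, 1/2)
0.0201 nats

KL divergence: D_KL(P||Q) = Σ p(x) log(p(x)/q(x))

Computing term by term:
  x=0: 2/5 × log_e[(2/5)/(1/2)] = 2/5 × -0.2231 = -0.0893
  x=1: 3/5 × log_e[(3/5)/(1/2)] = 3/5 × 0.1823 = 0.1094

D_KL(P||Q) = 0.0201 nats

Note: KL divergence is always non-negative and equals 0 iff P = Q.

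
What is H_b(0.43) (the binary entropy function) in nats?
0.6833 nats

The binary entropy function is:
H(p) = -p log(p) - (1-p) log(1-p)

H(0.43) = -0.43 × log_e(0.43) - 0.57 × log_e(0.57)
H(0.43) = 0.6833 nats

Note: Binary entropy is maximized at p=0.5 (H=1 bit) and minimized at p=0 or p=1 (H=0).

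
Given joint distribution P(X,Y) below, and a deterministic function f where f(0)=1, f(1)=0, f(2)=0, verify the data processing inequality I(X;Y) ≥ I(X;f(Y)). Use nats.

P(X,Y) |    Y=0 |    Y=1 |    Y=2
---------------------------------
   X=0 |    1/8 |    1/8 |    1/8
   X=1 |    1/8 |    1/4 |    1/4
I(X;Y) = 0.0109, I(X;f(Y)) = 0.0109, inequality holds: 0.0109 ≥ 0.0109

Data Processing Inequality: For any Markov chain X → Y → Z, we have I(X;Y) ≥ I(X;Z).

Here Z = f(Y) is a deterministic function of Y, forming X → Y → Z.

Original I(X;Y) = 0.0109 nats

After applying f:
P(X,Z) where Z=f(Y):
- P(X,Z=0) = P(X,Y=1) + P(X,Y=2)
- P(X,Z=1) = P(X,Y=0)

I(X;Z) = I(X;f(Y)) = 0.0109 nats

Verification: 0.0109 ≥ 0.0109 ✓

Information cannot be created by processing; the function f can only lose information about X.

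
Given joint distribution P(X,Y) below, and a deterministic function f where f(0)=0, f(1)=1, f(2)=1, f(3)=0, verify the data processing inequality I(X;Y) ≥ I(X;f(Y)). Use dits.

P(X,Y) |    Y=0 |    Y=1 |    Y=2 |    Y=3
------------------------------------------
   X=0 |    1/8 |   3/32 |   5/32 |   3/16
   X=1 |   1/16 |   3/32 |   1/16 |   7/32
I(X;Y) = 0.0107, I(X;f(Y)) = 0.0017, inequality holds: 0.0107 ≥ 0.0017

Data Processing Inequality: For any Markov chain X → Y → Z, we have I(X;Y) ≥ I(X;Z).

Here Z = f(Y) is a deterministic function of Y, forming X → Y → Z.

Original I(X;Y) = 0.0107 dits

After applying f:
P(X,Z) where Z=f(Y):
- P(X,Z=0) = P(X,Y=0) + P(X,Y=3)
- P(X,Z=1) = P(X,Y=1) + P(X,Y=2)

I(X;Z) = I(X;f(Y)) = 0.0017 dits

Verification: 0.0107 ≥ 0.0017 ✓

Information cannot be created by processing; the function f can only lose information about X.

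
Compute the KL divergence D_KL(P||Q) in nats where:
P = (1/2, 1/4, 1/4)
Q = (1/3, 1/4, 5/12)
0.0750 nats

KL divergence: D_KL(P||Q) = Σ p(x) log(p(x)/q(x))

Computing term by term:
  x=0: 1/2 × log_e[(1/2)/(1/3)] = 1/2 × 0.4055 = 0.2027
  x=1: 1/4 × log_e[(1/4)/(1/4)] = 1/4 × 0.0000 = 0.0000
  x=2: 1/4 × log_e[(1/4)/(5/12)] = 1/4 × -0.5108 = -0.1277

D_KL(P||Q) = 0.0750 nats

Note: KL divergence is always non-negative and equals 0 iff P = Q.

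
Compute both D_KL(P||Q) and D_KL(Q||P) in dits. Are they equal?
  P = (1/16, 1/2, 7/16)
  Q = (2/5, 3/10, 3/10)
D_KL(P||Q) = 0.1322, D_KL(Q||P) = 0.2068

KL divergence is not symmetric: D_KL(P||Q) ≠ D_KL(Q||P) in general.

D_KL(P||Q) = 0.1322 dits
D_KL(Q||P) = 0.2068 dits

No, they are not equal!

This asymmetry is why KL divergence is not a true distance metric.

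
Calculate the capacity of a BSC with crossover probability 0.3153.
0.1008 bits

For a binary symmetric channel (BSC) with error probability p:
Capacity C = 1 - H(p) bits per symbol

where H(p) = -p log₂(p) - (1-p) log₂(1-p) is the binary entropy function.

H(0.3153) = 0.8992 bits
C = 1 - 0.8992 = 0.1008 bits per symbol

This means we can reliably transmit up to 0.1008 bits of information per channel use.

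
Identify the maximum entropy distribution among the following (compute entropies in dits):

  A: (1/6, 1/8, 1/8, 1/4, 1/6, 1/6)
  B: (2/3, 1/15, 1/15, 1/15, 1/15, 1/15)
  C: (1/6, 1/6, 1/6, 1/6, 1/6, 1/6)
C

For a discrete distribution over n outcomes, entropy is maximized by the uniform distribution.

Computing entropies:
H(A) = 0.7654 dits
H(B) = 0.5094 dits
H(C) = 0.7782 dits

The uniform distribution (where all probabilities equal 1/6) achieves the maximum entropy of log_10(6) = 0.7782 dits.

Distribution C has the highest entropy.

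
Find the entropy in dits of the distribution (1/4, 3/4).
0.2442 dits

Shannon entropy is H(X) = -Σ p(x) log p(x).

For P = (1/4, 3/4):
H = -1/4 × log_10(1/4) -3/4 × log_10(3/4)
H = 0.2442 dits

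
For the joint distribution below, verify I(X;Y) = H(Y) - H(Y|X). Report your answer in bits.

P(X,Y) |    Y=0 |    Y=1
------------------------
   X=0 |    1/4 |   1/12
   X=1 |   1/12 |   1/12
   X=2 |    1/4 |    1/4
I(X;Y) = 0.0428 bits

Mutual information has multiple equivalent forms:
- I(X;Y) = H(X) - H(X|Y)
- I(X;Y) = H(Y) - H(Y|X)
- I(X;Y) = H(X) + H(Y) - H(X,Y)

Computing all quantities:
H(X) = 1.4591, H(Y) = 0.9799, H(X,Y) = 2.3962
H(X|Y) = 1.4164, H(Y|X) = 0.9371

Verification:
H(X) - H(X|Y) = 1.4591 - 1.4164 = 0.0428
H(Y) - H(Y|X) = 0.9799 - 0.9371 = 0.0428
H(X) + H(Y) - H(X,Y) = 1.4591 + 0.9799 - 2.3962 = 0.0428

All forms give I(X;Y) = 0.0428 bits. ✓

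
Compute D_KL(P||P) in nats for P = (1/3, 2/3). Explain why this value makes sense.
0.0000 nats

KL divergence satisfies the Gibbs inequality: D_KL(P||Q) ≥ 0 for all distributions P, Q.

D_KL(P||Q) = Σ p(x) log(p(x)/q(x))
Each term is p(x) × log_e(p(x)/p(x)) = p(x) × log_e(1) = 0, so the sum is 0.
D_KL(P||Q) = 0.0000 nats

When P = Q, the KL divergence is exactly 0, as there is no 'divergence' between identical distributions.

This non-negativity is a fundamental property: relative entropy cannot be negative because it measures how different Q is from P.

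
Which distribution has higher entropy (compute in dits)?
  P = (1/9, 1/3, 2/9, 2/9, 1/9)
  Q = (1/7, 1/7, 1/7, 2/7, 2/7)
Q

Computing entropies in dits:
H(P) = 0.6614
H(Q) = 0.6731

Distribution Q has higher entropy.

Intuition: The distribution closer to uniform (more spread out) has higher entropy.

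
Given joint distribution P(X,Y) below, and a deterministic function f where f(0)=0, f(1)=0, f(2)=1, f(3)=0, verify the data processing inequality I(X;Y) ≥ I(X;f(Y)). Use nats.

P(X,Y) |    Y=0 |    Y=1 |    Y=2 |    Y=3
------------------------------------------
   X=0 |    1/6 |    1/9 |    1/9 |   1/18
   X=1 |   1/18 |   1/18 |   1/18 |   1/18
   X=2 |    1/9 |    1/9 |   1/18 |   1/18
I(X;Y) = 0.0165, I(X;f(Y)) = 0.0046, inequality holds: 0.0165 ≥ 0.0046

Data Processing Inequality: For any Markov chain X → Y → Z, we have I(X;Y) ≥ I(X;Z).

Here Z = f(Y) is a deterministic function of Y, forming X → Y → Z.

Original I(X;Y) = 0.0165 nats

After applying f:
P(X,Z) where Z=f(Y):
- P(X,Z=0) = P(X,Y=0) + P(X,Y=1) + P(X,Y=3)
- P(X,Z=1) = P(X,Y=2)

I(X;Z) = I(X;f(Y)) = 0.0046 nats

Verification: 0.0165 ≥ 0.0046 ✓

Information cannot be created by processing; the function f can only lose information about X.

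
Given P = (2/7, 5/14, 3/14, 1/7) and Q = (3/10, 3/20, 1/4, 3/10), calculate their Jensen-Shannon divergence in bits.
0.0531 bits

Jensen-Shannon divergence is:
JSD(P||Q) = 0.5 × D_KL(P||M) + 0.5 × D_KL(Q||M)
where M = 0.5 × (P + Q) is the mixture distribution.

M = 0.5 × (2/7, 5/14, 3/14, 1/7) + 0.5 × (3/10, 3/20, 1/4, 3/10) = (0.292857, 0.253571, 0.232143, 0.221429)

D_KL(P||M) = 0.0512 bits
D_KL(Q||M) = 0.0550 bits

JSD(P||Q) = 0.5 × 0.0512 + 0.5 × 0.0550 = 0.0531 bits

Unlike KL divergence, JSD is symmetric and bounded: 0 ≤ JSD ≤ log(2).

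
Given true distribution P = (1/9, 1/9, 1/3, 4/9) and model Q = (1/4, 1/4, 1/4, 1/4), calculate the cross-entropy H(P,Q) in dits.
0.6021 dits

Cross-entropy: H(P,Q) = -Σ p(x) log q(x)

Alternatively: H(P,Q) = H(P) + D_KL(P||Q)
H(P) = 0.5276 dits
D_KL(P||Q) = 0.0744 dits

H(P,Q) = 0.5276 + 0.0744 = 0.6021 dits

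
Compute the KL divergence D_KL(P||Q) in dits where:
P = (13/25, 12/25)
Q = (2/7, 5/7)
0.0524 dits

KL divergence: D_KL(P||Q) = Σ p(x) log(p(x)/q(x))

Computing term by term:
  x=0: 13/25 × log_10[(13/25)/(2/7)] = 13/25 × 0.2601 = 0.1352
  x=1: 12/25 × log_10[(12/25)/(5/7)] = 12/25 × -0.1726 = -0.0829

D_KL(P||Q) = 0.0524 dits

Note: KL divergence is always non-negative and equals 0 iff P = Q.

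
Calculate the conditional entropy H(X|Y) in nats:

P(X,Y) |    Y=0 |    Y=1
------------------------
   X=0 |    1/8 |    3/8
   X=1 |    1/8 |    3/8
0.6931 nats

Using the chain rule: H(X|Y) = H(X,Y) - H(Y)

First, compute H(X,Y) = 1.2555 nats

Marginal P(Y) = (1/4, 3/4)
H(Y) = 0.5623 nats

H(X|Y) = H(X,Y) - H(Y) = 1.2555 - 0.5623 = 0.6931 nats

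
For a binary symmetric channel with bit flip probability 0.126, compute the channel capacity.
0.4536 bits

For a binary symmetric channel (BSC) with error probability p:
Capacity C = 1 - H(p) bits per symbol

where H(p) = -p log₂(p) - (1-p) log₂(1-p) is the binary entropy function.

H(0.126) = 0.5464 bits
C = 1 - 0.5464 = 0.4536 bits per symbol

This means we can reliably transmit up to 0.4536 bits of information per channel use.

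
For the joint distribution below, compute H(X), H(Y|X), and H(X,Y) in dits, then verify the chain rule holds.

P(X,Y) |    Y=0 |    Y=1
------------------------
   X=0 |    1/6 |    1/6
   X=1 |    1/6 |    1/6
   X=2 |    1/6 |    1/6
H(X,Y) = 0.7782, H(X) = 0.4771, H(Y|X) = 0.3010 (all in dits)

Chain rule: H(X,Y) = H(X) + H(Y|X)

Left side — joint entropy directly:
H(X,Y) = -Σ p(x,y) log p(x,y) = 0.7782 dits

Right side — compute H(Y|X) from the conditional distributions:
P(X) = (1/3, 1/3, 1/3), so H(X) = 0.4771 dits
H(Y|X) = Σ_x P(X=x) · H(Y|X=x):
  P(Y|X=0) = (1/2, 1/2), H(Y|X=0) = 0.3010, weight P(X=0) = 1/3
  P(Y|X=1) = (1/2, 1/2), H(Y|X=1) = 0.3010, weight P(X=1) = 1/3
  P(Y|X=2) = (1/2, 1/2), H(Y|X=2) = 0.3010, weight P(X=2) = 1/3
H(Y|X) = 0.3010 dits

H(X) + H(Y|X) = 0.4771 + 0.3010 = 0.7782 dits

Both sides equal 0.7782 dits. ✓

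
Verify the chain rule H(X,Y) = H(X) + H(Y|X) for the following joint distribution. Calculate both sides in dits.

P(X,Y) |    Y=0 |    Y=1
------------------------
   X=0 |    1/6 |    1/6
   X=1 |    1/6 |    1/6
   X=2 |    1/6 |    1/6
H(X,Y) = 0.7782, H(X) = 0.4771, H(Y|X) = 0.3010 (all in dits)

Chain rule: H(X,Y) = H(X) + H(Y|X)

Left side — joint entropy directly:
H(X,Y) = -Σ p(x,y) log p(x,y) = 0.7782 dits

Right side — compute H(Y|X) from the conditional distributions:
P(X) = (1/3, 1/3, 1/3), so H(X) = 0.4771 dits
H(Y|X) = Σ_x P(X=x) · H(Y|X=x):
  P(Y|X=0) = (1/2, 1/2), H(Y|X=0) = 0.3010, weight P(X=0) = 1/3
  P(Y|X=1) = (1/2, 1/2), H(Y|X=1) = 0.3010, weight P(X=1) = 1/3
  P(Y|X=2) = (1/2, 1/2), H(Y|X=2) = 0.3010, weight P(X=2) = 1/3
H(Y|X) = 0.3010 dits

H(X) + H(Y|X) = 0.4771 + 0.3010 = 0.7782 dits

Both sides equal 0.7782 dits. ✓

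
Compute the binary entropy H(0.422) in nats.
0.6809 nats

The binary entropy function is:
H(p) = -p log(p) - (1-p) log(1-p)

H(0.422) = -0.422 × log_e(0.422) - 0.578 × log_e(0.578)
H(0.422) = 0.6809 nats

Note: Binary entropy is maximized at p=0.5 (H=1 bit) and minimized at p=0 or p=1 (H=0).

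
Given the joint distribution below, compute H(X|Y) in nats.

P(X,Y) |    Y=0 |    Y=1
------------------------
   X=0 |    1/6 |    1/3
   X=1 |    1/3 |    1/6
0.6365 nats

Using the chain rule: H(X|Y) = H(X,Y) - H(Y)

First, compute H(X,Y) = 1.3297 nats

Marginal P(Y) = (1/2, 1/2)
H(Y) = 0.6931 nats

H(X|Y) = H(X,Y) - H(Y) = 1.3297 - 0.6931 = 0.6365 nats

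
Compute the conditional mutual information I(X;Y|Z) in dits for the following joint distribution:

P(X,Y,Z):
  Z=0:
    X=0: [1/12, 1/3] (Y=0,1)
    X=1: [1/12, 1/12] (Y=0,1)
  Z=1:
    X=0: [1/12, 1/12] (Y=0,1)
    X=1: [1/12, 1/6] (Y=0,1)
0.0133 dits

Conditional mutual information: I(X;Y|Z) = H(X|Z) + H(Y|Z) - H(X,Y|Z)

H(Z) = 0.2950
H(X,Z) = 0.5683 → H(X|Z) = 0.2734
H(Y,Z) = 0.5683 → H(Y|Z) = 0.2734
H(X,Y,Z) = 0.8283 → H(X,Y|Z) = 0.5334

I(X;Y|Z) = 0.2734 + 0.2734 - 0.5334 = 0.0133 dits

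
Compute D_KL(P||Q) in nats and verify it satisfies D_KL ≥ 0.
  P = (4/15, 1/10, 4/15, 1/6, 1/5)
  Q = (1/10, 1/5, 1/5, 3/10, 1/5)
0.1710 nats

KL divergence satisfies the Gibbs inequality: D_KL(P||Q) ≥ 0 for all distributions P, Q.

D_KL(P||Q) = Σ p(x) log(p(x)/q(x))
Term by term:
  x=0: 4/15 × log_e[(4/15)/(1/10)] = 0.2616
  x=1: 1/10 × log_e[(1/10)/(1/5)] = -0.0693
  x=2: 4/15 × log_e[(4/15)/(1/5)] = 0.0767
  x=3: 1/6 × log_e[(1/6)/(3/10)] = -0.0980
  x=4: 1/5 × log_e[(1/5)/(1/5)] = 0.0000
D_KL(P||Q) = 0.1710 nats

D_KL(P||Q) = 0.1710 ≥ 0 ✓

This non-negativity is a fundamental property: relative entropy cannot be negative because it measures how different Q is from P.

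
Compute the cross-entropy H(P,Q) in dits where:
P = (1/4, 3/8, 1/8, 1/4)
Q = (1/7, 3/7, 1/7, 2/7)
0.5909 dits

Cross-entropy: H(P,Q) = -Σ p(x) log q(x)

Alternatively: H(P,Q) = H(P) + D_KL(P||Q)
H(P) = 0.5737 dits
D_KL(P||Q) = 0.0173 dits

H(P,Q) = 0.5737 + 0.0173 = 0.5909 dits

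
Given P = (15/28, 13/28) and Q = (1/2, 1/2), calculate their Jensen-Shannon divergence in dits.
0.0003 dits

Jensen-Shannon divergence is:
JSD(P||Q) = 0.5 × D_KL(P||M) + 0.5 × D_KL(Q||M)
where M = 0.5 × (P + Q) is the mixture distribution.

M = 0.5 × (15/28, 13/28) + 0.5 × (1/2, 1/2) = (0.517857, 0.482143)

D_KL(P||M) = 0.0003 dits
D_KL(Q||M) = 0.0003 dits

JSD(P||Q) = 0.5 × 0.0003 + 0.5 × 0.0003 = 0.0003 dits

Unlike KL divergence, JSD is symmetric and bounded: 0 ≤ JSD ≤ log(2).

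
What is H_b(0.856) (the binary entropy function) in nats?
0.4122 nats

The binary entropy function is:
H(p) = -p log(p) - (1-p) log(1-p)

H(0.856) = -0.856 × log_e(0.856) - 0.144 × log_e(0.144)
H(0.856) = 0.4122 nats

Note: Binary entropy is maximized at p=0.5 (H=1 bit) and minimized at p=0 or p=1 (H=0).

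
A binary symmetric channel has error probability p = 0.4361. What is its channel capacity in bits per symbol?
0.0118 bits

For a binary symmetric channel (BSC) with error probability p:
Capacity C = 1 - H(p) bits per symbol

where H(p) = -p log₂(p) - (1-p) log₂(1-p) is the binary entropy function.

H(0.4361) = 0.9882 bits
C = 1 - 0.9882 = 0.0118 bits per symbol

This means we can reliably transmit up to 0.0118 bits of information per channel use.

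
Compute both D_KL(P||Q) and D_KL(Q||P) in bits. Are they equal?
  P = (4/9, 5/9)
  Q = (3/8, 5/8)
D_KL(P||Q) = 0.0145, D_KL(Q||P) = 0.0143

KL divergence is not symmetric: D_KL(P||Q) ≠ D_KL(Q||P) in general.

D_KL(P||Q) = 0.0145 bits
D_KL(Q||P) = 0.0143 bits

No, they are not equal!

This asymmetry is why KL divergence is not a true distance metric.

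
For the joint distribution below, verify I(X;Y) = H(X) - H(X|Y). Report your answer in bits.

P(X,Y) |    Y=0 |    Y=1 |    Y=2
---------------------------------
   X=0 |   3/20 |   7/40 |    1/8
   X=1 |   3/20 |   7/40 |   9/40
I(X;Y) = 0.0137 bits

Mutual information has multiple equivalent forms:
- I(X;Y) = H(X) - H(X|Y)
- I(X;Y) = H(Y) - H(Y|X)
- I(X;Y) = H(X) + H(Y) - H(X,Y)

Computing all quantities:
H(X) = 0.9928, H(Y) = 1.5813, H(X,Y) = 2.5604
H(X|Y) = 0.9791, H(Y|X) = 1.5676

Verification:
H(X) - H(X|Y) = 0.9928 - 0.9791 = 0.0137
H(Y) - H(Y|X) = 1.5813 - 1.5676 = 0.0137
H(X) + H(Y) - H(X,Y) = 0.9928 + 1.5813 - 2.5604 = 0.0137

All forms give I(X;Y) = 0.0137 bits. ✓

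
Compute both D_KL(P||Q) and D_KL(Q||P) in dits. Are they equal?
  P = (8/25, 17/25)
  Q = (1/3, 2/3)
D_KL(P||Q) = 0.0002, D_KL(Q||P) = 0.0002

KL divergence is not symmetric: D_KL(P||Q) ≠ D_KL(Q||P) in general.

D_KL(P||Q) = 0.0002 dits
D_KL(Q||P) = 0.0002 dits

In this case they happen to be equal (to 4 decimal places).

This asymmetry is why KL divergence is not a true distance metric.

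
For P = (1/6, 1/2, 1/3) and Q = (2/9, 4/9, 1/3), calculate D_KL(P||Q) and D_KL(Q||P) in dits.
D_KL(P||Q) = 0.0048, D_KL(Q||P) = 0.0050

KL divergence is not symmetric: D_KL(P||Q) ≠ D_KL(Q||P) in general.

D_KL(P||Q) = 0.0048 dits
D_KL(Q||P) = 0.0050 dits

No, they are not equal!

This asymmetry is why KL divergence is not a true distance metric.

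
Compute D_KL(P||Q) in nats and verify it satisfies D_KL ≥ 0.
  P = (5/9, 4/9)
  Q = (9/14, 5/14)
0.0161 nats

KL divergence satisfies the Gibbs inequality: D_KL(P||Q) ≥ 0 for all distributions P, Q.

D_KL(P||Q) = Σ p(x) log(p(x)/q(x))
Term by term:
  x=0: 5/9 × log_e[(5/9)/(9/14)] = -0.0811
  x=1: 4/9 × log_e[(4/9)/(5/14)] = 0.0972
D_KL(P||Q) = 0.0161 nats

D_KL(P||Q) = 0.0161 ≥ 0 ✓

This non-negativity is a fundamental property: relative entropy cannot be negative because it measures how different Q is from P.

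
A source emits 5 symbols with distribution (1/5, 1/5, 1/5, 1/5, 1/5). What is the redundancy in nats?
0.0000 nats

Redundancy measures how far a source is from maximum entropy:
R = H_max - H(X)

Maximum entropy for 5 symbols: H_max = log_e(5) = 1.6094 nats
Actual entropy: H(X) = 1.6094 nats
Redundancy: R = 1.6094 - 1.6094 = 0.0000 nats

This redundancy represents potential for compression: the source could be compressed by 0.0000 nats per symbol.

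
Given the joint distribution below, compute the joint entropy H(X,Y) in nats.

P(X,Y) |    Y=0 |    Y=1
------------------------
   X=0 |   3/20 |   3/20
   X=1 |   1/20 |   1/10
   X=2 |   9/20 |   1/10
1.5388 nats

Joint entropy is H(X,Y) = -Σ_{x,y} p(x,y) log p(x,y).

Summing over all non-zero entries:
H(X,Y) = -[3/20·log_e(3/20) + 3/20·log_e(3/20) + 1/20·log_e(1/20) + 1/10·log_e(1/10) + 9/20·log_e(9/20) + 1/10·log_e(1/10)]
H(X,Y) = 1.5388 nats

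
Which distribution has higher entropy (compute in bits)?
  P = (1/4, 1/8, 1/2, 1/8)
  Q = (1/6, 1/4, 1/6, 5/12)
Q

Computing entropies in bits:
H(P) = 1.7500
H(Q) = 1.8879

Distribution Q has higher entropy.

Intuition: The distribution closer to uniform (more spread out) has higher entropy.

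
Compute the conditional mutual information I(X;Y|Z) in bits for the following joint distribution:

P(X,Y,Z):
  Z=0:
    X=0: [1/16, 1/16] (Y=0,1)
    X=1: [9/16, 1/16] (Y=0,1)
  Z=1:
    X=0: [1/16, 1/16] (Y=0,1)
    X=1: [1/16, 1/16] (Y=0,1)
0.0694 bits

Conditional mutual information: I(X;Y|Z) = H(X|Z) + H(Y|Z) - H(X,Y|Z)

H(Z) = 0.8113
H(X,Z) = 1.5488 → H(X|Z) = 0.7375
H(Y,Z) = 1.5488 → H(Y|Z) = 0.7375
H(X,Y,Z) = 2.2169 → H(X,Y|Z) = 1.4056

I(X;Y|Z) = 0.7375 + 0.7375 - 1.4056 = 0.0694 bits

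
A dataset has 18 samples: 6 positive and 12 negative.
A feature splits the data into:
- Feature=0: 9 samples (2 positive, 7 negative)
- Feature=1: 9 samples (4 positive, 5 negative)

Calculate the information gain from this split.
0.0407 bits

Information Gain = H(Y) - H(Y|Feature)

Before split:
P(positive) = 6/18 = 0.3333
H(Y) = 0.9183 bits

After split:
Feature=0: H = 0.7642 bits (weight = 9/18)
Feature=1: H = 0.9911 bits (weight = 9/18)
H(Y|Feature) = (9/18)×0.7642 + (9/18)×0.9911 = 0.8776 bits

Information Gain = 0.9183 - 0.8776 = 0.0407 bits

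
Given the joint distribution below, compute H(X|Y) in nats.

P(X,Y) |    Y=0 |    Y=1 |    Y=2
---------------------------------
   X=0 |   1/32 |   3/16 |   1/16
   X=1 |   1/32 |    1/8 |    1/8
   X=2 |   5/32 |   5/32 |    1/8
1.0125 nats

Using the chain rule: H(X|Y) = H(X,Y) - H(Y)

First, compute H(X,Y) = 2.0636 nats

Marginal P(Y) = (7/32, 15/32, 5/16)
H(Y) = 1.0511 nats

H(X|Y) = H(X,Y) - H(Y) = 2.0636 - 1.0511 = 1.0125 nats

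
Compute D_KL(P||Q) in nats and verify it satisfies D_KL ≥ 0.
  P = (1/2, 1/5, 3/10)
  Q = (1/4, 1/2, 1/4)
0.2180 nats

KL divergence satisfies the Gibbs inequality: D_KL(P||Q) ≥ 0 for all distributions P, Q.

D_KL(P||Q) = Σ p(x) log(p(x)/q(x))
Term by term:
  x=0: 1/2 × log_e[(1/2)/(1/4)] = 0.3466
  x=1: 1/5 × log_e[(1/5)/(1/2)] = -0.1833
  x=2: 3/10 × log_e[(3/10)/(1/4)] = 0.0547
D_KL(P||Q) = 0.2180 nats

D_KL(P||Q) = 0.2180 ≥ 0 ✓

This non-negativity is a fundamental property: relative entropy cannot be negative because it measures how different Q is from P.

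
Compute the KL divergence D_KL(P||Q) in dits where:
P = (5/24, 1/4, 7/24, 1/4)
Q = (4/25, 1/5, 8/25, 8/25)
0.0096 dits

KL divergence: D_KL(P||Q) = Σ p(x) log(p(x)/q(x))

Computing term by term:
  x=0: 5/24 × log_10[(5/24)/(4/25)] = 5/24 × 0.1146 = 0.0239
  x=1: 1/4 × log_10[(1/4)/(1/5)] = 1/4 × 0.0969 = 0.0242
  x=2: 7/24 × log_10[(7/24)/(8/25)] = 7/24 × -0.0403 = -0.0117
  x=3: 1/4 × log_10[(1/4)/(8/25)] = 1/4 × -0.1072 = -0.0268

D_KL(P||Q) = 0.0096 dits

Note: KL divergence is always non-negative and equals 0 iff P = Q.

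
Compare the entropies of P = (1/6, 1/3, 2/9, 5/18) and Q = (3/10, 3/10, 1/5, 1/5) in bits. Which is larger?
Q

Computing entropies in bits:
H(P) = 1.9547
H(Q) = 1.9710

Distribution Q has higher entropy.

Intuition: The distribution closer to uniform (more spread out) has higher entropy.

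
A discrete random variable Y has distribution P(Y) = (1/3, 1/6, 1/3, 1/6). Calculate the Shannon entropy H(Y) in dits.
0.5775 dits

Shannon entropy is H(X) = -Σ p(x) log p(x).

For P = (1/3, 1/6, 1/3, 1/6):
H = -1/3 × log_10(1/3) -1/6 × log_10(1/6) -1/3 × log_10(1/3) -1/6 × log_10(1/6)
H = 0.5775 dits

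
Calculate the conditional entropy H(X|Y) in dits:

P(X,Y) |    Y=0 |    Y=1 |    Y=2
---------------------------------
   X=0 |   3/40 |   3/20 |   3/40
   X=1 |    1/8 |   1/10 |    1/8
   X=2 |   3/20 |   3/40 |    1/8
0.4621 dits

Using the chain rule: H(X|Y) = H(X,Y) - H(Y)

First, compute H(X,Y) = 0.9389 dits

Marginal P(Y) = (7/20, 13/40, 13/40)
H(Y) = 0.4769 dits

H(X|Y) = H(X,Y) - H(Y) = 0.9389 - 0.4769 = 0.4621 dits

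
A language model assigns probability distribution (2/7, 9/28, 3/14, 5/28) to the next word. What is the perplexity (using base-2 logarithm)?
3.8981

Perplexity is 2^H (or exp(H) for natural log).

First, H = -Σ p log p = 1.9628 bits
Perplexity = 2^1.9628 = 3.8981

Interpretation: The model's uncertainty is equivalent to choosing uniformly among 3.9 options.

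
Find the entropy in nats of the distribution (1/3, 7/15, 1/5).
1.0438 nats

Shannon entropy is H(X) = -Σ p(x) log p(x).

For P = (1/3, 7/15, 1/5):
H = -1/3 × log_e(1/3) -7/15 × log_e(7/15) -1/5 × log_e(1/5)
H = 1.0438 nats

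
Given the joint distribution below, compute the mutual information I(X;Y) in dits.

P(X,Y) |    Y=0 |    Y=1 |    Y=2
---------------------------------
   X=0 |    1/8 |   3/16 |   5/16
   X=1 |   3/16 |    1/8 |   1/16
0.0313 dits

Mutual information: I(X;Y) = H(X) + H(Y) - H(X,Y)

Marginals:
P(X) = (5/8, 3/8), H(X) = 0.2873 dits
P(Y) = (5/16, 5/16, 3/8), H(Y) = 0.4755 dits

Joint entropy: H(X,Y) = 0.7315 dits

I(X;Y) = 0.2873 + 0.4755 - 0.7315 = 0.0313 dits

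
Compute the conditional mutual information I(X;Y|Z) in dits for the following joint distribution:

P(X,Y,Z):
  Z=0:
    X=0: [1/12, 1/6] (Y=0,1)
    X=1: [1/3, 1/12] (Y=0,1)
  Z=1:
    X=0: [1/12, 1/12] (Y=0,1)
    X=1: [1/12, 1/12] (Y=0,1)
0.0319 dits

Conditional mutual information: I(X;Y|Z) = H(X|Z) + H(Y|Z) - H(X,Y|Z)

H(Z) = 0.2764
H(X,Z) = 0.5683 → H(X|Z) = 0.2919
H(Y,Z) = 0.5683 → H(Y|Z) = 0.2919
H(X,Y,Z) = 0.8283 → H(X,Y|Z) = 0.5519

I(X;Y|Z) = 0.2919 + 0.2919 - 0.5519 = 0.0319 dits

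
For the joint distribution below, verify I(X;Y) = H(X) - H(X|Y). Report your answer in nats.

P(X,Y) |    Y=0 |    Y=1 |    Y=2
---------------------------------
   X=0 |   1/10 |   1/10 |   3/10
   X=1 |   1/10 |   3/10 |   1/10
I(X;Y) = 0.1046 nats

Mutual information has multiple equivalent forms:
- I(X;Y) = H(X) - H(X|Y)
- I(X;Y) = H(Y) - H(Y|X)
- I(X;Y) = H(X) + H(Y) - H(X,Y)

Computing all quantities:
H(X) = 0.6931, H(Y) = 1.0549, H(X,Y) = 1.6434
H(X|Y) = 0.5885, H(Y|X) = 0.9503

Verification:
H(X) - H(X|Y) = 0.6931 - 0.5885 = 0.1046
H(Y) - H(Y|X) = 1.0549 - 0.9503 = 0.1046
H(X) + H(Y) - H(X,Y) = 0.6931 + 1.0549 - 1.6434 = 0.1046

All forms give I(X;Y) = 0.1046 nats. ✓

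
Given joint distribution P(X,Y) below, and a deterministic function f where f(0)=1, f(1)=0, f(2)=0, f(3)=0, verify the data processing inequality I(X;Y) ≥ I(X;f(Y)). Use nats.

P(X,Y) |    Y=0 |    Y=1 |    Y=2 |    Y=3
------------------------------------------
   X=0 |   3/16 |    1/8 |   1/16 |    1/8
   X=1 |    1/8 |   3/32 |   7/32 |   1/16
I(X;Y) = 0.0651, I(X;f(Y)) = 0.0091, inequality holds: 0.0651 ≥ 0.0091

Data Processing Inequality: For any Markov chain X → Y → Z, we have I(X;Y) ≥ I(X;Z).

Here Z = f(Y) is a deterministic function of Y, forming X → Y → Z.

Original I(X;Y) = 0.0651 nats

After applying f:
P(X,Z) where Z=f(Y):
- P(X,Z=0) = P(X,Y=1) + P(X,Y=2) + P(X,Y=3)
- P(X,Z=1) = P(X,Y=0)

I(X;Z) = I(X;f(Y)) = 0.0091 nats

Verification: 0.0651 ≥ 0.0091 ✓

Information cannot be created by processing; the function f can only lose information about X.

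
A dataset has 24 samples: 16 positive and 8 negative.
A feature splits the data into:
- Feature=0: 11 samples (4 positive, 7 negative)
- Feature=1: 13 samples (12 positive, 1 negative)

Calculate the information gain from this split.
0.2729 bits

Information Gain = H(Y) - H(Y|Feature)

Before split:
P(positive) = 16/24 = 0.6667
H(Y) = 0.9183 bits

After split:
Feature=0: H = 0.9457 bits (weight = 11/24)
Feature=1: H = 0.3912 bits (weight = 13/24)
H(Y|Feature) = (11/24)×0.9457 + (13/24)×0.3912 = 0.6454 bits

Information Gain = 0.9183 - 0.6454 = 0.2729 bits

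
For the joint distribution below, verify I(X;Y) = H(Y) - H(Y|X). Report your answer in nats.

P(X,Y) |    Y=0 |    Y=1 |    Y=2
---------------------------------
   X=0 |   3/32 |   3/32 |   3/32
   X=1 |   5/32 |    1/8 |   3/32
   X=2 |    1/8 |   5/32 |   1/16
I(X;Y) = 0.0129 nats

Mutual information has multiple equivalent forms:
- I(X;Y) = H(X) - H(X|Y)
- I(X;Y) = H(Y) - H(Y|X)
- I(X;Y) = H(X) + H(Y) - H(X,Y)

Computing all quantities:
H(X) = 1.0916, H(Y) = 1.0822, H(X,Y) = 2.1609
H(X|Y) = 1.0787, H(Y|X) = 1.0693

Verification:
H(X) - H(X|Y) = 1.0916 - 1.0787 = 0.0129
H(Y) - H(Y|X) = 1.0822 - 1.0693 = 0.0129
H(X) + H(Y) - H(X,Y) = 1.0916 + 1.0822 - 2.1609 = 0.0129

All forms give I(X;Y) = 0.0129 nats. ✓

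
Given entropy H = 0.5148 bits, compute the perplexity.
1.4288

Perplexity is 2^H (or exp(H) for natural log).

H = 0.5148 bits
Perplexity = 2^0.5148 = 1.4288

Interpretation: The model's uncertainty is equivalent to choosing uniformly among 1.4 options.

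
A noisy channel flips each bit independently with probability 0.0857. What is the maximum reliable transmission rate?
0.5780 bits

For a binary symmetric channel (BSC) with error probability p:
Capacity C = 1 - H(p) bits per symbol

where H(p) = -p log₂(p) - (1-p) log₂(1-p) is the binary entropy function.

H(0.0857) = 0.4220 bits
C = 1 - 0.4220 = 0.5780 bits per symbol

This means we can reliably transmit up to 0.5780 bits of information per channel use.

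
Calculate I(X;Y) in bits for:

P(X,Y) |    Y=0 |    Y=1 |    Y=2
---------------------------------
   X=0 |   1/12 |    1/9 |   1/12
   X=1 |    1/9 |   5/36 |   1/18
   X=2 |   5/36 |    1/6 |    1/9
0.0091 bits

Mutual information: I(X;Y) = H(X) + H(Y) - H(X,Y)

Marginals:
P(X) = (5/18, 11/36, 5/12), H(X) = 1.5622 bits
P(Y) = (1/3, 5/12, 1/4), H(Y) = 1.5546 bits

Joint entropy: H(X,Y) = 3.1077 bits

I(X;Y) = 1.5622 + 1.5546 - 3.1077 = 0.0091 bits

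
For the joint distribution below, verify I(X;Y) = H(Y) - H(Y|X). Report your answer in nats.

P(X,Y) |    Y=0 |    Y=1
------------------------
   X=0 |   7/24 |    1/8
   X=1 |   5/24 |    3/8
I(X;Y) = 0.0584 nats

Mutual information has multiple equivalent forms:
- I(X;Y) = H(X) - H(X|Y)
- I(X;Y) = H(Y) - H(Y|X)
- I(X;Y) = H(X) + H(Y) - H(X,Y)

Computing all quantities:
H(X) = 0.6792, H(Y) = 0.6931, H(X,Y) = 1.3139
H(X|Y) = 0.6208, H(Y|X) = 0.6347

Verification:
H(X) - H(X|Y) = 0.6792 - 0.6208 = 0.0584
H(Y) - H(Y|X) = 0.6931 - 0.6347 = 0.0584
H(X) + H(Y) - H(X,Y) = 0.6792 + 0.6931 - 1.3139 = 0.0584

All forms give I(X;Y) = 0.0584 nats. ✓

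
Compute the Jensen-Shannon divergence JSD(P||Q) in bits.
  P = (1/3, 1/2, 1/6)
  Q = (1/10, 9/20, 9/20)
0.0975 bits

Jensen-Shannon divergence is:
JSD(P||Q) = 0.5 × D_KL(P||M) + 0.5 × D_KL(Q||M)
where M = 0.5 × (P + Q) is the mixture distribution.

M = 0.5 × (1/3, 1/2, 1/6) + 0.5 × (1/10, 9/20, 9/20) = (0.216667, 19/40, 0.308333)

D_KL(P||M) = 0.0962 bits
D_KL(Q||M) = 0.0988 bits

JSD(P||Q) = 0.5 × 0.0962 + 0.5 × 0.0988 = 0.0975 bits

Unlike KL divergence, JSD is symmetric and bounded: 0 ≤ JSD ≤ log(2).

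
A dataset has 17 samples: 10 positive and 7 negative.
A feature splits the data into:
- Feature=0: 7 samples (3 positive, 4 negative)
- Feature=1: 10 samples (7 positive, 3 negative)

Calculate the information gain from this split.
0.0533 bits

Information Gain = H(Y) - H(Y|Feature)

Before split:
P(positive) = 10/17 = 0.5882
H(Y) = 0.9774 bits

After split:
Feature=0: H = 0.9852 bits (weight = 7/17)
Feature=1: H = 0.8813 bits (weight = 10/17)
H(Y|Feature) = (7/17)×0.9852 + (10/17)×0.8813 = 0.9241 bits

Information Gain = 0.9774 - 0.9241 = 0.0533 bits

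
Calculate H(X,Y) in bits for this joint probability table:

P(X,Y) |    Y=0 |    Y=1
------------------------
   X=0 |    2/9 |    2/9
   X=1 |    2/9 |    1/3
1.9749 bits

Joint entropy is H(X,Y) = -Σ_{x,y} p(x,y) log p(x,y).

Summing over all non-zero entries:
H(X,Y) = -[2/9·log_2(2/9) + 2/9·log_2(2/9) + 2/9·log_2(2/9) + 1/3·log_2(1/3)]
H(X,Y) = 1.9749 bits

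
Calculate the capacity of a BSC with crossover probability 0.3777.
0.0436 bits

For a binary symmetric channel (BSC) with error probability p:
Capacity C = 1 - H(p) bits per symbol

where H(p) = -p log₂(p) - (1-p) log₂(1-p) is the binary entropy function.

H(0.3777) = 0.9564 bits
C = 1 - 0.9564 = 0.0436 bits per symbol

This means we can reliably transmit up to 0.0436 bits of information per channel use.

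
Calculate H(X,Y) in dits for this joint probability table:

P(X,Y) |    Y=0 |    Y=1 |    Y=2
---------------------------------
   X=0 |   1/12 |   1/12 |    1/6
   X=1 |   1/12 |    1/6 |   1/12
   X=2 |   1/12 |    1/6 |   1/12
0.9287 dits

Joint entropy is H(X,Y) = -Σ_{x,y} p(x,y) log p(x,y).

Summing over all non-zero entries:
H(X,Y) = -[1/12·log_10(1/12) + 1/12·log_10(1/12) + 1/6·log_10(1/6) + 1/12·log_10(1/12) + 1/6·log_10(1/6) + 1/12·log_10(1/12) + 1/12·log_10(1/12) + 1/6·log_10(1/6) + 1/12·log_10(1/12)]
H(X,Y) = 0.9287 dits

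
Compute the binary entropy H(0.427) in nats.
0.6825 nats

The binary entropy function is:
H(p) = -p log(p) - (1-p) log(1-p)

H(0.427) = -0.427 × log_e(0.427) - 0.573 × log_e(0.573)
H(0.427) = 0.6825 nats

Note: Binary entropy is maximized at p=0.5 (H=1 bit) and minimized at p=0 or p=1 (H=0).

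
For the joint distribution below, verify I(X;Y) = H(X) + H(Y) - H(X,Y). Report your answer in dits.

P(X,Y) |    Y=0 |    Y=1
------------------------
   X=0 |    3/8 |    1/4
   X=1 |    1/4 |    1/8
I(X;Y) = 0.0010 dits

Mutual information has multiple equivalent forms:
- I(X;Y) = H(X) - H(X|Y)
- I(X;Y) = H(Y) - H(Y|X)
- I(X;Y) = H(X) + H(Y) - H(X,Y)

Computing all quantities:
H(X) = 0.2873, H(Y) = 0.2873, H(X,Y) = 0.5737
H(X|Y) = 0.2863, H(Y|X) = 0.2863

Verification:
H(X) - H(X|Y) = 0.2873 - 0.2863 = 0.0010
H(Y) - H(Y|X) = 0.2873 - 0.2863 = 0.0010
H(X) + H(Y) - H(X,Y) = 0.2873 + 0.2873 - 0.5737 = 0.0010

All forms give I(X;Y) = 0.0010 dits. ✓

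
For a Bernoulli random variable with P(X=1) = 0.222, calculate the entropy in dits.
0.2299 dits

The binary entropy function is:
H(p) = -p log(p) - (1-p) log(1-p)

H(0.222) = -0.222 × log_10(0.222) - 0.778 × log_10(0.778)
H(0.222) = 0.2299 dits

Note: Binary entropy is maximized at p=0.5 (H=1 bit) and minimized at p=0 or p=1 (H=0).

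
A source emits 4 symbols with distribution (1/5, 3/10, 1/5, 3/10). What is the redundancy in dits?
0.0087 dits

Redundancy measures how far a source is from maximum entropy:
R = H_max - H(X)

Maximum entropy for 4 symbols: H_max = log_10(4) = 0.6021 dits
Actual entropy: H(X) = 0.5933 dits
Redundancy: R = 0.6021 - 0.5933 = 0.0087 dits

This redundancy represents potential for compression: the source could be compressed by 0.0087 dits per symbol.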